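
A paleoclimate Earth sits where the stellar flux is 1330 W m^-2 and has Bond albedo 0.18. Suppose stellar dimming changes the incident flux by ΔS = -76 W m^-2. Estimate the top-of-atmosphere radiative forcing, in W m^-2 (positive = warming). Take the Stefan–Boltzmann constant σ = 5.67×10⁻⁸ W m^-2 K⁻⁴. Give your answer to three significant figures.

-15.6 W m^-2

TOA radiative forcing: ΔF = (1−α)ΔS/4 = 0.82·(-76)/4 = -15.58 W m^-2.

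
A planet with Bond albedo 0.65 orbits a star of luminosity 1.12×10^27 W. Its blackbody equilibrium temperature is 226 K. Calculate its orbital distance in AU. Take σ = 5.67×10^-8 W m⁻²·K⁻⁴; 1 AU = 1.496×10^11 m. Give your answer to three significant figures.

1.53 AU

Energy balance gives S = 4σT⁴/(1−α) = 1690 W m⁻².
From L = 4πd²S, d = √(1.12×10^27/(4π·1690)) = 2.296×10^11 m = 1.535 AU.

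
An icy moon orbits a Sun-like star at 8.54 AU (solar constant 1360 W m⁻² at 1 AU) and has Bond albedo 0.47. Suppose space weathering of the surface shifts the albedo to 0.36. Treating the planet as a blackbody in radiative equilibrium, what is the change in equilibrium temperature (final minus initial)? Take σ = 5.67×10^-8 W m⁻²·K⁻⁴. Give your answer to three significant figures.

3.92 kelvin

By the inverse-square law, S = 1360/8.54² = 18.65 W m⁻².
Before: T₁ = [18.65·0.53/(4σ)]^(1/4) = 81.25 K.
With α = 0.36, T₂ = 85.17 K.
ΔT = T₂ − T₁ = 3.922 K.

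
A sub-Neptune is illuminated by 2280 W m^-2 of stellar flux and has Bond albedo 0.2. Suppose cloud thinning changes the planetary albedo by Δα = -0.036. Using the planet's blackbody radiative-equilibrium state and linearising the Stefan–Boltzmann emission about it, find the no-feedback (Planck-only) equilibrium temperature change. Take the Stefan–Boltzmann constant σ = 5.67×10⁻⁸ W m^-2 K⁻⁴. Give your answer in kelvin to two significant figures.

Unperturbed T_e = [2280·(1−0.2)/(4σ)]^¼ = 299.5 K.
ΔF = −(S/4)Δα = −(2280/4)×(-0.036) = 20.52 W m^-2.
Linearising σT⁴ gives d(σT⁴)/dT = 4σT_e³ = 6.091 W m^-2 per K.
So ΔT₀ = 20.52/6.091 = 3.37 K.

3.4 K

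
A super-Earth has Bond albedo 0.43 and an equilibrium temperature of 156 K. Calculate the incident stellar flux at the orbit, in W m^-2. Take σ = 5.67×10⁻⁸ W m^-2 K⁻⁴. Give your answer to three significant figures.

236 W m^-2

From S(1−α)/4 = σT⁴: S = 4σT⁴/(1−α).
σT⁴ = 5.67×10⁻⁸·(156)⁴ = 33.58 W m^-2.
So S = 4×33.58/(1−0.43) = 235.6 W m^-2.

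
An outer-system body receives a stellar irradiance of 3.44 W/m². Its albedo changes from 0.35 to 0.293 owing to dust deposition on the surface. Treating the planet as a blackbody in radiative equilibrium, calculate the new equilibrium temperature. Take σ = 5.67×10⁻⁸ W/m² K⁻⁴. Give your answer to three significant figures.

57.2 K

With the new albedo, S(1−α₂)/4 = 0.6080 W/m², so T₂ = 57.22 K.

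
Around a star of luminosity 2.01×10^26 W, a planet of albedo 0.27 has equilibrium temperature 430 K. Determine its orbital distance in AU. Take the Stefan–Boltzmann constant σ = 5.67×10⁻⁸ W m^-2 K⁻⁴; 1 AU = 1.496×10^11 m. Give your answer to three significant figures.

0.259 AU

Energy balance gives S = 4σT⁴/(1−α) = 10620 W m^-2.
From L = 4πd²S, d = √(2.01×10^26/(4π·10620)) = 3.881×10^10 m = 0.2594 AU.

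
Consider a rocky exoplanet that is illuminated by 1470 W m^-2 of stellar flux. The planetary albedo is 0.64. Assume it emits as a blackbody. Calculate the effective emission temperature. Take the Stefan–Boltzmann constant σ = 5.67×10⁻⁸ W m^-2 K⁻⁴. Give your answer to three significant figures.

The planet absorbs (1−α)S over its disc πR² and re-emits over 4πR², so the mean absorbed flux is (1−0.64)·1470/4 = 132.3 W m^-2.
Set σT⁴ = 132.3 → T = (132.3/σ)^(1/4) = 219.8 K.

220 kelvin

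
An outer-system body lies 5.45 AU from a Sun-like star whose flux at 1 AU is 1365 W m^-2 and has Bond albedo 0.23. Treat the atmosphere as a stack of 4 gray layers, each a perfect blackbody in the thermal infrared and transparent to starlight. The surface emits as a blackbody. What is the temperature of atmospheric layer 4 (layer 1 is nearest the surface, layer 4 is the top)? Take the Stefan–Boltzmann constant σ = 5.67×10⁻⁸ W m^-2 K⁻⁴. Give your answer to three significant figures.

Flux at the orbit: S = 1365/(5.45)² = 45.96 W m^-2.
OLR = S(1−α)/4 = 8.846 W m^-2; the top layer radiates at T_e = 111.8 K.
In the N-layer model, layer k (counted from the surface) has T_k = (N+1−k)^(1/4)·T_e.
T_4 = (1)^(1/4)·111.8 = 111.8 K.

112 K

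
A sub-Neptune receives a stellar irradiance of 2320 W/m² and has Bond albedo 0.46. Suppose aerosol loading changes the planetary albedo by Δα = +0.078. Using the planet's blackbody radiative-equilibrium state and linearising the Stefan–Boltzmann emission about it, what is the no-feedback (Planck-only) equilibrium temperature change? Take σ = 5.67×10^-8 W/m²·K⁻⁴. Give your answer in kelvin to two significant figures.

-9.8 K

Unperturbed T_e = [2320·(1−0.46)/(4σ)]^¼ = 272.6 K.
The change in absorbed flux is Δ[S(1−α)/4] = −SΔα/4 = -45.24 W/m².
The Planck feedback parameter is 4σT_e³ = 4.595 W/m²/K.
So ΔT₀ = -45.24/4.595 = -9.84 K.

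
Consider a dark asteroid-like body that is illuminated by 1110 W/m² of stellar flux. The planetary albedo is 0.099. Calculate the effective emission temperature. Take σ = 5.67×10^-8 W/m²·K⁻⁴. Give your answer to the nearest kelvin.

The planet absorbs (1−α)S over its disc πR² and re-emits over 4πR², so the mean absorbed flux is (1−0.099)·1110/4 = 250.0 W/m².
Set σT⁴ = 250.0 → T = (250.0/σ)^(1/4) = 257.7 K.

258 kelvin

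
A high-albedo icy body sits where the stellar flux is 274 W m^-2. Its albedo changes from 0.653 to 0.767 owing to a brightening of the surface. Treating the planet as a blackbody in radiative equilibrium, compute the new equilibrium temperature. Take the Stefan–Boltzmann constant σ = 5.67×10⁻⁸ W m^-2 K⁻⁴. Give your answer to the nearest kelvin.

With the new albedo, S(1−α₂)/4 = 15.96 W m^-2, so T₂ = 129.5 K.

130 K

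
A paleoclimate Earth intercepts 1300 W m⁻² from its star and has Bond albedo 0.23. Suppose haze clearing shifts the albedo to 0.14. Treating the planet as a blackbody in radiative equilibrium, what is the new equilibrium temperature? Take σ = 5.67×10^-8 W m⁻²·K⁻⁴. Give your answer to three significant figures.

New equilibrium: T₂ = [(1−0.14)·1300/(4σ)]^(1/4) = 265.0 K.

265 kelvin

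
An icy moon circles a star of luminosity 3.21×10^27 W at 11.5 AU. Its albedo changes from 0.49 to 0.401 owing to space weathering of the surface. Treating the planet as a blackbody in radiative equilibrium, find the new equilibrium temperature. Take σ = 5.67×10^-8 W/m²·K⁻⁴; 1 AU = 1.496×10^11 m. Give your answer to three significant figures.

Orbital distance: d = 11.5 AU = 1.720×10^12 m.
Spreading L over a sphere of radius d: S = 3.21×10^27/(4π·1.72×10^12²) = 86.31 W/m².
With the new albedo, S(1−α₂)/4 = 12.92 W/m², so T₂ = 122.9 K.

123 K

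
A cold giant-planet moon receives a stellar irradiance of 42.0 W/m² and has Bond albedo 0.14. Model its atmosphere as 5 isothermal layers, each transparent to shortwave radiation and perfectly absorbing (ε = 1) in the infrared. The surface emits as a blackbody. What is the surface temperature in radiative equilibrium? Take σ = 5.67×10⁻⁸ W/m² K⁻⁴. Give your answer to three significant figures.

OLR = S(1−α)/4 = 9.030 W/m²; the top layer radiates at T_e = 112.3 K.
For an N-layer opaque stack, T_s⁴ = (N+1)T_e⁴, hence T_s = (6)^(1/4)×112.3 K = 175.8 K.

176 K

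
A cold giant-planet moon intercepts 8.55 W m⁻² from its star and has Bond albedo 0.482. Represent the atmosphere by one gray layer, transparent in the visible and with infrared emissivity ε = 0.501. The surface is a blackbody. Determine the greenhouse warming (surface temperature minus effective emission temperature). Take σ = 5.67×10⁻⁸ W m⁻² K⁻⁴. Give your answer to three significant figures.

The planet radiates to space at T_e = [S(1−α)/(4σ)]^(1/4) = 66.48 K.
Surface balance with a leaky layer gives σT_s⁴ = σT_e⁴·2/(2−ε), so T_s = T_e·[2/(2−0.501)]^(1/4) = 71.44 K.
T_s − T_e = 71.44 − 66.48 = 4.969 K.

4.97 K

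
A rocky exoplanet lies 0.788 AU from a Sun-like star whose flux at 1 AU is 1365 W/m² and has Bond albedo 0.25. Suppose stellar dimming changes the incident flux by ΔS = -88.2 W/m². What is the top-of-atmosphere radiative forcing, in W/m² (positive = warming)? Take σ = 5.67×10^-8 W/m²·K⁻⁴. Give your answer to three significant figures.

-16.5 W/m²

Irradiance scales as 1/d², so S = 1365 W/m² × (1/0.788)² = 2198 W/m².
ΔF = Δ[S(1−α)]/4 = (1−0.25)·-88.2/4 = -16.54 W/m².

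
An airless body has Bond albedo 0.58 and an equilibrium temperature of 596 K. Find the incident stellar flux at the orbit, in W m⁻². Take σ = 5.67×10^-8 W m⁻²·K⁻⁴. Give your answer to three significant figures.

Invert the energy balance for S: S = 4σT⁴/(1−α).
The emitted flux is σT⁴ = 7154 W m⁻².
S = 4·7154/0.42 = 68140 W m⁻².

68100 W m⁻²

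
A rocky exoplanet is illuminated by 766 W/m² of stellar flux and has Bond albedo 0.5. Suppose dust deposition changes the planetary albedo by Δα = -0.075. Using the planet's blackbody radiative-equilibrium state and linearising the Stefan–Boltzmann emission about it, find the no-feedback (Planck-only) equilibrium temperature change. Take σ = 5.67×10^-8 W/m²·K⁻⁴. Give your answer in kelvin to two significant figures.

7.6 K

Reference equilibrium: T_e = [S(1−α)/(4σ)]^(1/4) = 202.7 K.
The change in absorbed flux is Δ[S(1−α)/4] = −SΔα/4 = 14.36 W/m².
Planck response: λ_P = 4σT_e³ = 4·5.67×10⁻⁸·(202.7)³ = 1.889 W/m²/K.
Hence the no-feedback warming is ΔF/(4σT_e³) = 7.60 K.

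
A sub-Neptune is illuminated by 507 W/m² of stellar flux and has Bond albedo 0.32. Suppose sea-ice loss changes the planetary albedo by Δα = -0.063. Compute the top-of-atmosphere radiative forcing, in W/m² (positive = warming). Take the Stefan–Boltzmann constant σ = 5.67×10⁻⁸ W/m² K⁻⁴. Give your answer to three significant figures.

7.99 W/m²

TOA radiative forcing: ΔF = −S·Δα/4 = −507.0·(-0.063)/4 = 7.985 W/m².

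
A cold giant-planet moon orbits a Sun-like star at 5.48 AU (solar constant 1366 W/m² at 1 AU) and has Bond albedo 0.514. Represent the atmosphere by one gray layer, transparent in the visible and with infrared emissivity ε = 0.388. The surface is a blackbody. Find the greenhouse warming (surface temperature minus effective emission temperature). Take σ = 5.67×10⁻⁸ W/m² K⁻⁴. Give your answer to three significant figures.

Flux at the orbit: S = 1366/(5.48)² = 45.49 W/m².
At the top of the atmosphere, σT_e⁴ = S(1−α)/4 = 5.527 W/m², giving T_e = 99.36 K.
Surface balance with a leaky layer gives σT_s⁴ = σT_e⁴·2/(2−ε), so T_s = T_e·[2/(2−0.388)]^(1/4) = 104.9 K.
T_s − T_e = 104.9 − 99.36 = 5.504 K.

5.50 K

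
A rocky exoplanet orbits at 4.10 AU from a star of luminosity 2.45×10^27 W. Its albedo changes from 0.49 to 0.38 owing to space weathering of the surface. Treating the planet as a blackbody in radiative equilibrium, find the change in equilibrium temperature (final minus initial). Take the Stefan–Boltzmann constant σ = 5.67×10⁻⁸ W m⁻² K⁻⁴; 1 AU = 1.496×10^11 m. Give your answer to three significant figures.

9.25 kelvin

Orbital distance: d = 4.10 AU = 6.134×10^11 m.
Spreading L over a sphere of radius d: S = 2.45×10^27/(4π·6.13×10^11²) = 518.2 W m⁻².
With α = 0.49, T₁ = 184.8 K.
With α = 0.38, T₂ = 194.0 K.
ΔT = T₂ − T₁ = 9.245 K.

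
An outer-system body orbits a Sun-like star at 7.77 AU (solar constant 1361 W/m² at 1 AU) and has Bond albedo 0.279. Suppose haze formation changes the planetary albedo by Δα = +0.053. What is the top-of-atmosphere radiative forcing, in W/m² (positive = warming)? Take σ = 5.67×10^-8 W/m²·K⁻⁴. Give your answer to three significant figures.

-0.299 W/m²

Irradiance scales as 1/d², so S = 1361 W/m² × (1/7.77)² = 22.54 W/m².
ΔF = −(S/4)Δα = −(22.54/4)×(+0.053) = -0.2987 W/m².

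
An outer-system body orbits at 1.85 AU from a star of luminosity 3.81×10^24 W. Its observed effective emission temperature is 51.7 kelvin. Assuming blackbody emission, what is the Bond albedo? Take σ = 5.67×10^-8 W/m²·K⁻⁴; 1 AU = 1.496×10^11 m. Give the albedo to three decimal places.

d = 1.85 × 1.496×10^11 m = 2.768×10^11 m.
Flux at the orbit: S = L/(4πd²) = 3.81×10^24/(4π·(2.77×10^11)²) = 3.958 W/m².
Energy balance: S(1−α)/4 = σT⁴, so 1−α = 4σT⁴/S.
4σT⁴ = 4·5.67×10⁻⁸·(51.7)⁴ = 1.620 W/m².
Hence α = 1 − 1.620/3.958 = 0.5906.

0.591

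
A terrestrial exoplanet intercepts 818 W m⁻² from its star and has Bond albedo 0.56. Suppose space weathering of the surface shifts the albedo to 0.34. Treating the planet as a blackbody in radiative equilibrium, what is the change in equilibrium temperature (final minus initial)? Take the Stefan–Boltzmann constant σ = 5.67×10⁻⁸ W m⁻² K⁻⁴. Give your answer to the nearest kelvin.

21 kelvin

Before: T₁ = [818.0·0.44/(4σ)]^(1/4) = 199.6 K.
With α = 0.34, T₂ = 220.9 K.
Change: 220.9 − 199.6 = 21.29 K.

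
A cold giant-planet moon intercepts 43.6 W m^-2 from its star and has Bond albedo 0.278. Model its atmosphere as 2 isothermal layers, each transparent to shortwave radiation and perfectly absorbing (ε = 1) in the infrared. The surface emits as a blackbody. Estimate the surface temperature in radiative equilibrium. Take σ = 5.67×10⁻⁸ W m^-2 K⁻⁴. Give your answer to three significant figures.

143 kelvin

OLR = S(1−α)/4 = 7.870 W m^-2; the top layer radiates at T_e = 108.5 K.
For an N-layer opaque stack, T_s⁴ = (N+1)T_e⁴, hence T_s = (3)^(1/4)×108.5 K = 142.8 K.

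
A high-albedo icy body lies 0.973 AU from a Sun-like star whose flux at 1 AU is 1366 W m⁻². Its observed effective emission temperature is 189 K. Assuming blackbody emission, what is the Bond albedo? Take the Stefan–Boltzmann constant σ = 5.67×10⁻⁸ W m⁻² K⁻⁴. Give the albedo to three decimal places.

0.799

By the inverse-square law, S = 1366/0.973² = 1443 W m⁻².
From σT⁴ = S(1−α)/4 we invert for α: 1−α = 4σT⁴/S.
σT⁴ = 72.35 W m⁻², so 4σT⁴ = 289.4 W m⁻².
Hence α = 1 − 289.4/1443 = 0.7994.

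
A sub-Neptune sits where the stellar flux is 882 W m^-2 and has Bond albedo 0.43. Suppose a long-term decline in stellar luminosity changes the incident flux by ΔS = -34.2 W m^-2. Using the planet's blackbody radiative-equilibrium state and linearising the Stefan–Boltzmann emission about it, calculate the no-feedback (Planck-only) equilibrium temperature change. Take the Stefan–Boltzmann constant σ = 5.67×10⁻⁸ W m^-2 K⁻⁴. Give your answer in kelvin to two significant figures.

-2.1 K

Reference equilibrium: T_e = [S(1−α)/(4σ)]^(1/4) = 217.0 K.
ΔF = Δ[S(1−α)]/4 = (1−0.43)·-34.2/4 = -4.874 W m^-2.
Planck response: λ_P = 4σT_e³ = 4·5.67×10⁻⁸·(217.0)³ = 2.317 W m^-2/K.
Hence the no-feedback warming is ΔF/(4σT_e³) = -2.10 K.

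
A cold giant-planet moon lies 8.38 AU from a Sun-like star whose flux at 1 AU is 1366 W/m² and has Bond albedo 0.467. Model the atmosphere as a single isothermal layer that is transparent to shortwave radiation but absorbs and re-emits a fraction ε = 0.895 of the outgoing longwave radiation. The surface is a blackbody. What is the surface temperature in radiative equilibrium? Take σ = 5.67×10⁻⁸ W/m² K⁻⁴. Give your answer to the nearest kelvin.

95 K

Irradiance scales as 1/d², so S = 1366 W/m² × (1/8.38)² = 19.45 W/m².
The planet radiates to space at T_e = [S(1−α)/(4σ)]^(1/4) = 82.23 K.
Surface balance with a leaky layer gives σT_s⁴ = σT_e⁴·2/(2−ε), so T_s = T_e·[2/(2−0.895)]^(1/4) = 95.37 K.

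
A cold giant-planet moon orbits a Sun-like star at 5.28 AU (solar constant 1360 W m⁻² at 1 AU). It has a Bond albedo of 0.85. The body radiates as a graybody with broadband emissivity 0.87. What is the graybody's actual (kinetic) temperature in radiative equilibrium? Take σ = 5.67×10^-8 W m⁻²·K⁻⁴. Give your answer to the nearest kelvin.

78 K

Irradiance scales as 1/d², so S = 1360 W m⁻² × (1/5.28)² = 48.78 W m⁻².
Averaging over the sphere, the absorbed flux is S(1−α)/4 = 1.829 W m⁻².
Equating to εσT⁴ with ε = 0.87: T = (1.829/0.87σ)^(1/4) = 78.04 K.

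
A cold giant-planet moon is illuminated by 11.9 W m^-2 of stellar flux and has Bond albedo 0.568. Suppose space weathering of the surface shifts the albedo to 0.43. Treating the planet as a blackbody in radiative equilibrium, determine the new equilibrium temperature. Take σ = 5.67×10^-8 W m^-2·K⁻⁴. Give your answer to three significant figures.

With the new albedo, S(1−α₂)/4 = 1.696 W m^-2, so T₂ = 73.95 K.

74.0 K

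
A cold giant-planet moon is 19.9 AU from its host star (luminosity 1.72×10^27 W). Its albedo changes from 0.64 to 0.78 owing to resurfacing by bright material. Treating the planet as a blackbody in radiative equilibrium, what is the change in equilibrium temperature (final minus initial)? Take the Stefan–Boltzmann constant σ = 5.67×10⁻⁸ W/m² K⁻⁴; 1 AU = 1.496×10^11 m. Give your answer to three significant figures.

-8.15 kelvin

Orbital distance: d = 19.9 AU = 2.977×10^12 m.
Spreading L over a sphere of radius d: S = 1.72×10^27/(4π·2.98×10^12²) = 15.44 W/m².
Before: T₁ = [15.44·0.36/(4σ)]^(1/4) = 70.36 K.
With α = 0.78, T₂ = 62.21 K.
Change: 62.21 − 70.36 = -8.151 K.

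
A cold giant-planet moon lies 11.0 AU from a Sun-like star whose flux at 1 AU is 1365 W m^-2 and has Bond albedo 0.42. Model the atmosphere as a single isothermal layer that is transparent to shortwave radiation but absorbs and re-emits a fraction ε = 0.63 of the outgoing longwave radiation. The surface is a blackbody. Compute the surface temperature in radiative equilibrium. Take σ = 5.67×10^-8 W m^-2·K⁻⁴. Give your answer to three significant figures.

Flux at the orbit: S = 1365/(11.0)² = 11.28 W m^-2.
At the top of the atmosphere, σT_e⁴ = S(1−α)/4 = 1.636 W m^-2, giving T_e = 73.29 K.
The surface balance (absorbed SW + ε·downward IR = σT_s⁴) with T_a⁴ = T_s⁴/2 reduces to T_s = T_e·[2/(2−ε)]^¼ = 80.56 K.

80.6 kelvin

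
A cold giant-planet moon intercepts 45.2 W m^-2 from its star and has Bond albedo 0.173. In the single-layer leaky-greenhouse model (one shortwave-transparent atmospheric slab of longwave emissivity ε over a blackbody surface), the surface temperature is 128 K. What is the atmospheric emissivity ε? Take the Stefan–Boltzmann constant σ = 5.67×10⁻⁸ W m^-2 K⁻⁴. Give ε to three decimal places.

0.772

TOA balance gives T_e = 113.3 K.
T_s⁴ = T_e⁴·2/(2−ε) → ε = 2 − 2(T_e/T_s)⁴ = 2 − 2·(113.3/128)⁴ = 0.7720.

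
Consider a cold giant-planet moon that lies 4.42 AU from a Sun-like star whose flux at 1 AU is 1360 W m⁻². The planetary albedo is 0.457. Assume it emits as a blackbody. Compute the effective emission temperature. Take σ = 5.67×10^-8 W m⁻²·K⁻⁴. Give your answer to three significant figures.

114 K

Irradiance scales as 1/d², so S = 1360 W m⁻² × (1/4.42)² = 69.61 W m⁻².
Averaging over the sphere, the absorbed flux is S(1−α)/4 = 9.450 W m⁻².
Set σT⁴ = 9.450 → T = (9.450/σ)^(1/4) = 113.6 K.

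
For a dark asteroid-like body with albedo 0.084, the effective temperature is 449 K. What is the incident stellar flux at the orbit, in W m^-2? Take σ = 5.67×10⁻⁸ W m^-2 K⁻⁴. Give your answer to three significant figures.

From S(1−α)/4 = σT⁴: S = 4σT⁴/(1−α).
σT⁴ = 5.67×10⁻⁸·(449)⁴ = 2304 W m^-2.
So S = 4×2304/(1−0.084) = 10060 W m^-2.

10100 W m^-2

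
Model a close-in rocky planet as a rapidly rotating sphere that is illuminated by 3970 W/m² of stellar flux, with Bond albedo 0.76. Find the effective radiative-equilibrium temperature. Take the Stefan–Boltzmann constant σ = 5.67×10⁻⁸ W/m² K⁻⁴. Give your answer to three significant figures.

Absorbed flux (global mean): S(1−α)/4 = 3970·0.24/4 = 238.2 W/m².
Balancing against σT⁴: T = (238.2/5.67×10⁻⁸)^(1/4) = 254.6 K.

255 K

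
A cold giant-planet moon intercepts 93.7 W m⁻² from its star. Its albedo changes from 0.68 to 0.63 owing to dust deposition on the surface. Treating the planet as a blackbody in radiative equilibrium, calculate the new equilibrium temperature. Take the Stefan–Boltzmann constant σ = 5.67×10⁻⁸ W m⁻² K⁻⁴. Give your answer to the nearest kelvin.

T₂ = [S(1−α₂)/(4σ)]^(1/4) = [93.70·0.37/(4σ)]^(1/4) = 111.2 K.

111 kelvin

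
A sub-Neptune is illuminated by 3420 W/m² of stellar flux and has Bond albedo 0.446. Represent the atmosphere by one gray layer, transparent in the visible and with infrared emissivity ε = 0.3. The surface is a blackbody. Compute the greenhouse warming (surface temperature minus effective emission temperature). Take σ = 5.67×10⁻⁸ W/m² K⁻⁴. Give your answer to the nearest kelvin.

At the top of the atmosphere, σT_e⁴ = S(1−α)/4 = 473.7 W/m², giving T_e = 302.3 K.
For a single slab of emissivity ε, T_s⁴ = 2T_e⁴/(2−ε); thus T_s = 302.3·(1.176)^(1/4) = 314.9 K.
T_s − T_e = 314.9 − 302.3 = 12.54 K.

13 K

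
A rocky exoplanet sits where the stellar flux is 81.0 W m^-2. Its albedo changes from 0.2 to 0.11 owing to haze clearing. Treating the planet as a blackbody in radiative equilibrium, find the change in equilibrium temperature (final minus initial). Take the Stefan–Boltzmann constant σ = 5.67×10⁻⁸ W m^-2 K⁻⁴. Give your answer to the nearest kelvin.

4 K

With α = 0.2, T₁ = 130.0 K.
After:  T₂ = [81.00·0.89/(4σ)]^(1/4) = 133.5 K.
ΔT = T₂ − T₁ = 3.512 K.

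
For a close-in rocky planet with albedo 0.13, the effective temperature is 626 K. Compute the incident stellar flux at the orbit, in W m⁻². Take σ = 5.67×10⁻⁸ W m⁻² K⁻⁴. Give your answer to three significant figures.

40000 W m⁻²

Invert the energy balance for S: S = 4σT⁴/(1−α).
The emitted flux is σT⁴ = 8707 W m⁻².
So S = 4×8707/(1−0.13) = 40030 W m⁻².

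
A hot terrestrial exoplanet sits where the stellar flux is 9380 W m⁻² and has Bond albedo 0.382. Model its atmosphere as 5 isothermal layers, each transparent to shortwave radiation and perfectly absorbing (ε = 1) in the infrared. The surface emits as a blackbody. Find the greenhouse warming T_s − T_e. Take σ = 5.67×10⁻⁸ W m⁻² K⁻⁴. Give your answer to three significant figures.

The effective emission temperature is T_e = [S(1−α)/(4σ)]^¼ = 399.8 K.
Surface: T_s = (6)^¼·T_e = 625.8 K.
Warming: T_s − T_e = 225.9 K.

226 kelvin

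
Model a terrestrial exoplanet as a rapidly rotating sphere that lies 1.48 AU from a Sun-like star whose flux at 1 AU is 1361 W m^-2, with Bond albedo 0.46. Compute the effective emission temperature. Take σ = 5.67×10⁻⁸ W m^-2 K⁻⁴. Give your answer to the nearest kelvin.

196 kelvin

Flux at the orbit: S = 1361/(1.48)² = 621.3 W m^-2.
The planet absorbs (1−α)S over its disc πR² and re-emits over 4πR², so the mean absorbed flux is (1−0.46)·621.3/4 = 83.88 W m^-2.
Set σT⁴ = 83.88 → T = (83.88/σ)^(1/4) = 196.1 K.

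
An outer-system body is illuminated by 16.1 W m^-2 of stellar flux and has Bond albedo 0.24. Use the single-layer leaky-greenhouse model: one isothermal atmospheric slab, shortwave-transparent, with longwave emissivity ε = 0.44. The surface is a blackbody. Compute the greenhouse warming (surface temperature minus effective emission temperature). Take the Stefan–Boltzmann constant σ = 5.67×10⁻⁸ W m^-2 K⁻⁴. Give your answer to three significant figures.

The planet radiates to space at T_e = [S(1−α)/(4σ)]^(1/4) = 85.70 K.
For a single slab of emissivity ε, T_s⁴ = 2T_e⁴/(2−ε); thus T_s = 85.70·(1.282)^(1/4) = 91.20 K.
Greenhouse warming: T_s − T_e = 5.492 K.

5.49 kelvin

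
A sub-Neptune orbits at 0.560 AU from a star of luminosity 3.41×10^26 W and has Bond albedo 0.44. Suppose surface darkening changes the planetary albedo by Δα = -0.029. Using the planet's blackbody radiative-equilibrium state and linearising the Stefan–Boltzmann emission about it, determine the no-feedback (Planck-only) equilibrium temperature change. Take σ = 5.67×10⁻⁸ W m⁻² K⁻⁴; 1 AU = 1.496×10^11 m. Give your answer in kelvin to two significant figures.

4.0 K

d = 0.560 × 1.496×10^11 m = 8.378×10^10 m.
S = L/(4πd²) = 3866 W m⁻².
The baseline emission temperature is T_e = 312.6 K.
TOA radiative forcing: ΔF = −S·Δα/4 = −3866·(-0.029)/4 = 28.03 W m⁻².
Planck response: λ_P = 4σT_e³ = 4·5.67×10⁻⁸·(312.6)³ = 6.927 W m⁻²/K.
So ΔT₀ = 28.03/6.927 = 4.05 K.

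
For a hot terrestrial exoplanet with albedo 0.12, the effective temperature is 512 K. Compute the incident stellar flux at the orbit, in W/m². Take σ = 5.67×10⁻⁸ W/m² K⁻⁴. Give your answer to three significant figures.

17700 W/m²

From S(1−α)/4 = σT⁴: S = 4σT⁴/(1−α).
The emitted flux is σT⁴ = 3896 W/m².
So S = 4×3896/(1−0.12) = 17710 W/m².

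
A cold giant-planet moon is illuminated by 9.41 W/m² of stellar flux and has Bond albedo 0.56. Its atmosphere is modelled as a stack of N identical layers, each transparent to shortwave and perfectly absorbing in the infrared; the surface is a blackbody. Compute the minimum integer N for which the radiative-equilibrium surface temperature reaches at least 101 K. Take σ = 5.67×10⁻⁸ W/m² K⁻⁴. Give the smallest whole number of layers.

The effective emission temperature is T_e = [S(1−α)/(4σ)]^¼ = 65.37 K.
T_s = (N+1)^(1/4)·T_e ≥ 101 K requires N+1 ≥ (T_s/T_e)⁴ = (101/65.37)⁴ = 5.700.
The minimum whole number is N = 5.

5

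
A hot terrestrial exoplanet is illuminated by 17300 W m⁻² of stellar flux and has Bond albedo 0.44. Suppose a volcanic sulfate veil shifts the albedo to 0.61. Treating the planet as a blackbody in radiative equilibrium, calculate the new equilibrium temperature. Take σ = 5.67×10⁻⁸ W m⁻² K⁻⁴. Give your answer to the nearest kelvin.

415 kelvin

New equilibrium: T₂ = [(1−0.61)·17300/(4σ)]^(1/4) = 415.3 K.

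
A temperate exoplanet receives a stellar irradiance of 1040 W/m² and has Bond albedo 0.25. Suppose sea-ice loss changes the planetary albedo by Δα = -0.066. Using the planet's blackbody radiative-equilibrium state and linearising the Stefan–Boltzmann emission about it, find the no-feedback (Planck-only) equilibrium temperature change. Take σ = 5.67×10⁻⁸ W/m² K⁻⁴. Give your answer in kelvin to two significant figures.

5.3 K

Reference equilibrium: T_e = [S(1−α)/(4σ)]^(1/4) = 242.2 K.
The change in absorbed flux is Δ[S(1−α)/4] = −SΔα/4 = 17.16 W/m².
Linearising σT⁴ gives d(σT⁴)/dT = 4σT_e³ = 3.221 W/m² per K.
So ΔT₀ = 17.16/3.221 = 5.33 K.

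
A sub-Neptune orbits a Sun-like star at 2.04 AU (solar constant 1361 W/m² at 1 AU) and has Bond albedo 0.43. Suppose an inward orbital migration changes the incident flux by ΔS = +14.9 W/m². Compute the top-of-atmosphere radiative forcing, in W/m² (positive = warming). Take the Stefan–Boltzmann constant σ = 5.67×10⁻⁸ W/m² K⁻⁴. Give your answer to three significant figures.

2.12 W/m²

Irradiance scales as 1/d², so S = 1361 W/m² × (1/2.04)² = 327.0 W/m².
ΔF = Δ[S(1−α)]/4 = (1−0.43)·+14.9/4 = 2.123 W/m².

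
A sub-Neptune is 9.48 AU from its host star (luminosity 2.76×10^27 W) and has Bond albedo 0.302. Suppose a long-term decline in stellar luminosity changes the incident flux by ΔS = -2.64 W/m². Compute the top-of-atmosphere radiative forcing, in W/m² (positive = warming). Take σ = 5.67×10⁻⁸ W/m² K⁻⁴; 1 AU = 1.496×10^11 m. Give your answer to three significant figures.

-0.461 W/m²

Orbital distance: d = 9.48 AU = 1.418×10^12 m.
S = L/(4πd²) = 109.2 W/m².
TOA radiative forcing: ΔF = (1−α)ΔS/4 = 0.698·(-2.64)/4 = -0.4607 W/m².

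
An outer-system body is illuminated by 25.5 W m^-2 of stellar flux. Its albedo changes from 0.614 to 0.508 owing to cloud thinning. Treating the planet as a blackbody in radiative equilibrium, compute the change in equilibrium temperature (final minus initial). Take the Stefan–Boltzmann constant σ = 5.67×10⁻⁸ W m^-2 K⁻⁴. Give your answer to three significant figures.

5.08 K

Before: T₁ = [25.50·0.386/(4σ)]^(1/4) = 81.17 K.
With α = 0.508, T₂ = 86.24 K.
Change: 86.24 − 81.17 = 5.076 K.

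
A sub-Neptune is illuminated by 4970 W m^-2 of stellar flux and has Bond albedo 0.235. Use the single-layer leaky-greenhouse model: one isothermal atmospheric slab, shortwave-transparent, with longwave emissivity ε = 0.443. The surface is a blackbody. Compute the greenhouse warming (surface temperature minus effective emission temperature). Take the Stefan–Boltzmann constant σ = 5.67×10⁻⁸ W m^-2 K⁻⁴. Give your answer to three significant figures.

The planet radiates to space at T_e = [S(1−α)/(4σ)]^(1/4) = 359.8 K.
Surface balance with a leaky layer gives σT_s⁴ = σT_e⁴·2/(2−ε), so T_s = T_e·[2/(2−0.443)]^(1/4) = 383.1 K.
The atmosphere warms the surface by 23.24 K.

23.2 K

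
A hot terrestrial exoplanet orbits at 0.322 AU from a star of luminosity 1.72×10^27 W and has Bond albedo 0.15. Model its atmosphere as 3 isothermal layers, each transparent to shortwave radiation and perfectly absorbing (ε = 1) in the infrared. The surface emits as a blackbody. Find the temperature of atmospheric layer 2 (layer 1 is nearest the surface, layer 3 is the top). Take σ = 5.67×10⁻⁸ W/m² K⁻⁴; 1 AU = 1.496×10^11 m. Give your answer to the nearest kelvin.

815 K

Orbital distance: d = 0.322 AU = 4.817×10^10 m.
Flux at the orbit: S = L/(4πd²) = 1.72×10^27/(4π·(4.82×10^10)²) = 58990 W/m².
The effective emission temperature is T_e = [S(1−α)/(4σ)]^¼ = 685.7 K.
The net upward flux σT_e⁴ is constant between every pair of levels, so T_k⁴ = (N+1−k)T_e⁴.
T_2 = (2)^(1/4)·685.7 = 815.4 K.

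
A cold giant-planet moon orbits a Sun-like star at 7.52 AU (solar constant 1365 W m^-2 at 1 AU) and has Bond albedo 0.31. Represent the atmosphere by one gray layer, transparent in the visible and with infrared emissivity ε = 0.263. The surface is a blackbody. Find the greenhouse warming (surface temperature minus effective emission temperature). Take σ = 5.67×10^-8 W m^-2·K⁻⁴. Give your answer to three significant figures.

3.32 kelvin

Irradiance scales as 1/d², so S = 1365 W m^-2 × (1/7.52)² = 24.14 W m^-2.
The planet radiates to space at T_e = [S(1−α)/(4σ)]^(1/4) = 92.57 K.
Surface balance with a leaky layer gives σT_s⁴ = σT_e⁴·2/(2−ε), so T_s = T_e·[2/(2−0.263)]^(1/4) = 95.89 K.
Greenhouse warming: T_s − T_e = 3.321 K.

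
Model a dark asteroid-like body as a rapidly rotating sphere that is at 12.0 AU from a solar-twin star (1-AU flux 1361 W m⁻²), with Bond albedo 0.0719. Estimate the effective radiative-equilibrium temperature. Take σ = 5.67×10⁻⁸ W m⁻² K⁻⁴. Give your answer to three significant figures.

By the inverse-square law, S = 1361/12.0² = 9.451 W m⁻².
Averaging over the sphere, the absorbed flux is S(1−α)/4 = 2.193 W m⁻².
Set σT⁴ = 2.193 → T = (2.193/σ)^(1/4) = 78.86 K.

78.9 K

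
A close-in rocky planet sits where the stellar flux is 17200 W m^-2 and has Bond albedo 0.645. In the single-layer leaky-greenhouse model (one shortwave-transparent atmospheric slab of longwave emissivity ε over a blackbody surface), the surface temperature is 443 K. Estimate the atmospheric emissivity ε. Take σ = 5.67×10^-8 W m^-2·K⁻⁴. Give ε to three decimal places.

Effective temperature: T_e = [S(1−α)/(4σ)]^(1/4) = 405.1 K.
Since (2−ε)/2 = (T_e/T_s)⁴ = 0.6990, ε = 0.6019.

0.602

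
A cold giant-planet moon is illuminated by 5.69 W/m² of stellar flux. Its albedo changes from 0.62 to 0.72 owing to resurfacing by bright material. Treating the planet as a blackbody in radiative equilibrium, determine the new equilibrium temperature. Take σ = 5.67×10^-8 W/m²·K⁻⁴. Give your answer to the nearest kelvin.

51 K

With the new albedo, S(1−α₂)/4 = 0.3983 W/m², so T₂ = 51.48 K.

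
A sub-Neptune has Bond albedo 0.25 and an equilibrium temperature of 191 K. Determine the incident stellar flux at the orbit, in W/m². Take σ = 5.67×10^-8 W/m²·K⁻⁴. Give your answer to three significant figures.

402 W/m²

Invert the energy balance for S: S = 4σT⁴/(1−α).
σT⁴ = 5.67×10⁻⁸·(191)⁴ = 75.46 W/m².
So S = 4×75.46/(1−0.25) = 402.5 W/m².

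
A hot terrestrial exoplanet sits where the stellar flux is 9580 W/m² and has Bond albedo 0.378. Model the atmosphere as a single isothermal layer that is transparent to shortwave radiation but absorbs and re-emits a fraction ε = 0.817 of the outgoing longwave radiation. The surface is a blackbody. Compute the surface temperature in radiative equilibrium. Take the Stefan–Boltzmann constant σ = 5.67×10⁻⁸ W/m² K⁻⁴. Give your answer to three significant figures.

459 K

At the top of the atmosphere, σT_e⁴ = S(1−α)/4 = 1490 W/m², giving T_e = 402.6 K.
Surface balance with a leaky layer gives σT_s⁴ = σT_e⁴·2/(2−ε), so T_s = T_e·[2/(2−0.817)]^(1/4) = 459.1 K.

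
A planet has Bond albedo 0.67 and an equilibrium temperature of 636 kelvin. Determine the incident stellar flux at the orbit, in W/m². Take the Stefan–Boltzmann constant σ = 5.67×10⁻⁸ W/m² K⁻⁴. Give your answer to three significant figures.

1.12×10^5 W/m²

From S(1−α)/4 = σT⁴: S = 4σT⁴/(1−α).
σT⁴ = 5.67×10⁻⁸·(636)⁴ = 9277 W/m².
S = 4·9277/0.33 = 1.124×10^5 W/m².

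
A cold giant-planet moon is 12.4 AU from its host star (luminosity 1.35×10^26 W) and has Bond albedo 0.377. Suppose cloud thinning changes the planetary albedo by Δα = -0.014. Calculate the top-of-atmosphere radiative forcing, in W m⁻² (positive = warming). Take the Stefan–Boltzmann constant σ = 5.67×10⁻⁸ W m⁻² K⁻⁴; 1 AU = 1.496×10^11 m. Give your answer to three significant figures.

Orbital distance: d = 12.4 AU = 1.855×10^12 m.
Flux at the orbit: S = L/(4πd²) = 1.35×10^26/(4π·(1.86×10^12)²) = 3.122 W m⁻².
TOA radiative forcing: ΔF = −S·Δα/4 = −3.122·(-0.014)/4 = 0.01093 W m⁻².

0.0109 W m⁻²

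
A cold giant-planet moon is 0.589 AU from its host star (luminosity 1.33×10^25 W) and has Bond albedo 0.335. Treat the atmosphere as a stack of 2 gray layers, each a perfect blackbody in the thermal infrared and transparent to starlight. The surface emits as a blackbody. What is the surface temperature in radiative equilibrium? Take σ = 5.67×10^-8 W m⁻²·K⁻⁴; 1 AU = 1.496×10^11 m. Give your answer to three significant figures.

186 kelvin

Orbital distance: d = 0.589 AU = 8.811×10^10 m.
Spreading L over a sphere of radius d: S = 1.33×10^25/(4π·8.81×10^10²) = 136.3 W m⁻².
OLR = S(1−α)/4 = 22.66 W m⁻²; the top layer radiates at T_e = 141.4 K.
Layer-by-layer balance gives σT_s⁴ = (N+1)σT_e⁴, so T_s = 3^¼·141.4 = 186.1 K.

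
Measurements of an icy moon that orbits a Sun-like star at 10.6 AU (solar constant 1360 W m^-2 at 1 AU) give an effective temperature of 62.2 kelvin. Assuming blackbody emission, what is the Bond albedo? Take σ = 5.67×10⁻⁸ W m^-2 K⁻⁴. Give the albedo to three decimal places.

0.720

By the inverse-square law, S = 1360/10.6² = 12.10 W m^-2.
From σT⁴ = S(1−α)/4 we invert for α: 1−α = 4σT⁴/S.
4σT⁴ = 4·5.67×10⁻⁸·(62.2)⁴ = 3.395 W m^-2.
Hence α = 1 − 3.395/12.10 = 0.7195.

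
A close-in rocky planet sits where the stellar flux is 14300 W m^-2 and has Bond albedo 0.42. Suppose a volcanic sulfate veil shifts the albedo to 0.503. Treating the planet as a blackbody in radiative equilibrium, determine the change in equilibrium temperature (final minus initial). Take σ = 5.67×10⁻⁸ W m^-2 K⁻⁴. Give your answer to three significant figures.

-16.6 K

Before: T₁ = [14300·0.58/(4σ)]^(1/4) = 437.3 K.
Final:   T₂ = [S(1−0.503)/(4σ)]^(1/4) = 420.7 K.
ΔT = T₂ − T₁ = -16.56 K.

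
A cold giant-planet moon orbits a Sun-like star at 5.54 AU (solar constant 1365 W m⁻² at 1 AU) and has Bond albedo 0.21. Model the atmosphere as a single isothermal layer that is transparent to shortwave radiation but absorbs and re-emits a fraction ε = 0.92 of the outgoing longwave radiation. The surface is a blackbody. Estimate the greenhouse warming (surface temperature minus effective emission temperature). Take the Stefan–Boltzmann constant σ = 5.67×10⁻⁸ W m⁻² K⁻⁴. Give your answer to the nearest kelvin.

19 kelvin

Irradiance scales as 1/d², so S = 1365 W m⁻² × (1/5.54)² = 44.47 W m⁻².
The planet radiates to space at T_e = [S(1−α)/(4σ)]^(1/4) = 111.6 K.
Surface balance with a leaky layer gives σT_s⁴ = σT_e⁴·2/(2−ε), so T_s = T_e·[2/(2−0.92)]^(1/4) = 130.1 K.
Greenhouse warming: T_s − T_e = 18.58 K.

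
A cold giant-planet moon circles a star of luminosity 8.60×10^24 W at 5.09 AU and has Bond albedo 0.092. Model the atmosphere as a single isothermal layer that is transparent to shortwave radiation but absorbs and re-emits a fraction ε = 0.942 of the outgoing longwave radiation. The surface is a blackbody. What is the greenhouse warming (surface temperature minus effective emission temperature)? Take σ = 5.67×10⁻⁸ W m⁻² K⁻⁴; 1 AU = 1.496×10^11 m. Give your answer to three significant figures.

8.05 K

Orbital distance: d = 5.09 AU = 7.615×10^11 m.
Spreading L over a sphere of radius d: S = 8.60×10^24/(4π·7.61×10^11²) = 1.180 W m⁻².
The planet radiates to space at T_e = [S(1−α)/(4σ)]^(1/4) = 46.62 K.
Surface balance with a leaky layer gives σT_s⁴ = σT_e⁴·2/(2−ε), so T_s = T_e·[2/(2−0.942)]^(1/4) = 54.67 K.
Greenhouse warming: T_s − T_e = 8.046 K.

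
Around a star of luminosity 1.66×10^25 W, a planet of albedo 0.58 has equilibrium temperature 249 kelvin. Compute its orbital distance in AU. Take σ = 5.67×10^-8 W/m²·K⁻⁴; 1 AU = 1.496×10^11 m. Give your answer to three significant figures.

Required flux: S = 4σT⁴/(1−α) = 2076 W/m².
S = L/(4πd²) → d = √(L/4πS) = √(1.66×10^25/(4π·2076)) = 2.523×10^10 m = 0.1686 AU.

0.169 AU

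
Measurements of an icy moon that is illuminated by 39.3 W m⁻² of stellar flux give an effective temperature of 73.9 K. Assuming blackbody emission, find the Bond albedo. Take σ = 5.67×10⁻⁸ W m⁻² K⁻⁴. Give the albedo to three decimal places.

From σT⁴ = S(1−α)/4 we invert for α: 1−α = 4σT⁴/S.
σT⁴ = 1.691 W m⁻², so 4σT⁴ = 6.764 W m⁻².
1−α = 6.764/39.30 = 0.1721, so α = 0.8279.

0.828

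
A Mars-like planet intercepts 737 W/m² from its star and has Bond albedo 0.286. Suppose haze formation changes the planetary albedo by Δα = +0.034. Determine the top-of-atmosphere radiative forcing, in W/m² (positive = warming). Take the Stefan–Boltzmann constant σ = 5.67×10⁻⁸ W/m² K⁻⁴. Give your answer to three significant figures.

-6.26 W/m²

TOA radiative forcing: ΔF = −S·Δα/4 = −737.0·(+0.034)/4 = -6.265 W/m².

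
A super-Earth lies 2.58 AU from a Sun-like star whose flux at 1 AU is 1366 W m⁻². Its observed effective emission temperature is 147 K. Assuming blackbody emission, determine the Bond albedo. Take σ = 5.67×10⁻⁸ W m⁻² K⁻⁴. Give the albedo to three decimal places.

0.484

Flux at the orbit: S = 1366/(2.58)² = 205.2 W m⁻².
From σT⁴ = S(1−α)/4 we invert for α: 1−α = 4σT⁴/S.
4σT⁴ = 4·5.67×10⁻⁸·(147)⁴ = 105.9 W m⁻².
1−α = 105.9/205.2 = 0.5161, so α = 0.4839.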